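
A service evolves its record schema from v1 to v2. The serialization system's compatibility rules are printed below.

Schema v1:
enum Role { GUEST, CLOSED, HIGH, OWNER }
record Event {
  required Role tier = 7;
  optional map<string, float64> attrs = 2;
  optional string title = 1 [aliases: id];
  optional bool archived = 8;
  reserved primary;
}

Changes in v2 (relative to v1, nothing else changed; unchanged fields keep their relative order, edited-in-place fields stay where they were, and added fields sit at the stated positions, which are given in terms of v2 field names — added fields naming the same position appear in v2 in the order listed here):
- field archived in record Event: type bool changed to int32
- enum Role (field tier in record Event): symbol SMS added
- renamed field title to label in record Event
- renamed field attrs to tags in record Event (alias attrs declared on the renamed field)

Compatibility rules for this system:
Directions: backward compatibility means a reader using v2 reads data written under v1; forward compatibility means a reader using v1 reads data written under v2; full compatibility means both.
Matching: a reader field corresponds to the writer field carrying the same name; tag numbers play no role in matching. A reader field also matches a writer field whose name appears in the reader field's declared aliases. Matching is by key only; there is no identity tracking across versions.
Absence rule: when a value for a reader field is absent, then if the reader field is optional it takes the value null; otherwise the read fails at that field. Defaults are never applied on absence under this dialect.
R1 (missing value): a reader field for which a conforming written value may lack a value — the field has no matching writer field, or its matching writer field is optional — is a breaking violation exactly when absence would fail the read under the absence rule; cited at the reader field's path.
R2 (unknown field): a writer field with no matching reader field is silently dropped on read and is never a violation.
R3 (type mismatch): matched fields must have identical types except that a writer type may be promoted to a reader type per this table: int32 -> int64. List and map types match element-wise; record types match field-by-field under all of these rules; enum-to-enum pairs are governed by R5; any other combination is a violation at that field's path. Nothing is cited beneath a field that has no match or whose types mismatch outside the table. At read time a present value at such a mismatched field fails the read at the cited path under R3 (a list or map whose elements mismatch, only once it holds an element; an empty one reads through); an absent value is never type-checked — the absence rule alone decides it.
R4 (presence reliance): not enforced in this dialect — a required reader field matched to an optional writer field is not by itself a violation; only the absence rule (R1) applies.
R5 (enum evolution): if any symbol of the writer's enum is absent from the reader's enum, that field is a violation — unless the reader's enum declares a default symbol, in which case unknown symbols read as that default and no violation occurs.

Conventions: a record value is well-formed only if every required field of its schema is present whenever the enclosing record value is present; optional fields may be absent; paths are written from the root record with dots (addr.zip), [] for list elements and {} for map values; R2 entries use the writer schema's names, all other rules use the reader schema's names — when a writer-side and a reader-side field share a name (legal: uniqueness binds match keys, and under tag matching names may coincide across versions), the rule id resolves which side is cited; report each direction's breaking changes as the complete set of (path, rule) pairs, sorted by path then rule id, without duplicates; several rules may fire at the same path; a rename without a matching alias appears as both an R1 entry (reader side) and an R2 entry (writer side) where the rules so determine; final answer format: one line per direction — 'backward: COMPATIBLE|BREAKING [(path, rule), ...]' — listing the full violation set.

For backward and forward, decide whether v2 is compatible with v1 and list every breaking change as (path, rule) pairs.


backward: BREAKING [(archived, R3)]; forward: BREAKING [(archived, R3), (tier, R5)]

in Event below, arrows point writer -> reader
checking backward for Event: reader v2 against writer v1:
  tier <- tier (Role -> Role, writer required)
  tags <- attrs (map<string, float64> -> map<string, float64>, writer optional)
  label has no writer counterpart
  archived <- archived (bool -> int32, writer optional)
  writer field title has no reader counterpart
  rule R3 violated at archived
  backward on Event therefore BREAKING (1)
checking forward for Event: reader v1 against writer v2:
  tier <- tier (Role -> Role, writer required)
  attrs has no writer counterpart
  title has no writer counterpart
  archived <- archived (int32 -> bool, writer optional)
  writer field tags has no reader counterpart
  writer field label has no reader counterpart
  rule R3 violated at archived
  rule R5 violated at tier
  forward on Event therefore BREAKING (2)


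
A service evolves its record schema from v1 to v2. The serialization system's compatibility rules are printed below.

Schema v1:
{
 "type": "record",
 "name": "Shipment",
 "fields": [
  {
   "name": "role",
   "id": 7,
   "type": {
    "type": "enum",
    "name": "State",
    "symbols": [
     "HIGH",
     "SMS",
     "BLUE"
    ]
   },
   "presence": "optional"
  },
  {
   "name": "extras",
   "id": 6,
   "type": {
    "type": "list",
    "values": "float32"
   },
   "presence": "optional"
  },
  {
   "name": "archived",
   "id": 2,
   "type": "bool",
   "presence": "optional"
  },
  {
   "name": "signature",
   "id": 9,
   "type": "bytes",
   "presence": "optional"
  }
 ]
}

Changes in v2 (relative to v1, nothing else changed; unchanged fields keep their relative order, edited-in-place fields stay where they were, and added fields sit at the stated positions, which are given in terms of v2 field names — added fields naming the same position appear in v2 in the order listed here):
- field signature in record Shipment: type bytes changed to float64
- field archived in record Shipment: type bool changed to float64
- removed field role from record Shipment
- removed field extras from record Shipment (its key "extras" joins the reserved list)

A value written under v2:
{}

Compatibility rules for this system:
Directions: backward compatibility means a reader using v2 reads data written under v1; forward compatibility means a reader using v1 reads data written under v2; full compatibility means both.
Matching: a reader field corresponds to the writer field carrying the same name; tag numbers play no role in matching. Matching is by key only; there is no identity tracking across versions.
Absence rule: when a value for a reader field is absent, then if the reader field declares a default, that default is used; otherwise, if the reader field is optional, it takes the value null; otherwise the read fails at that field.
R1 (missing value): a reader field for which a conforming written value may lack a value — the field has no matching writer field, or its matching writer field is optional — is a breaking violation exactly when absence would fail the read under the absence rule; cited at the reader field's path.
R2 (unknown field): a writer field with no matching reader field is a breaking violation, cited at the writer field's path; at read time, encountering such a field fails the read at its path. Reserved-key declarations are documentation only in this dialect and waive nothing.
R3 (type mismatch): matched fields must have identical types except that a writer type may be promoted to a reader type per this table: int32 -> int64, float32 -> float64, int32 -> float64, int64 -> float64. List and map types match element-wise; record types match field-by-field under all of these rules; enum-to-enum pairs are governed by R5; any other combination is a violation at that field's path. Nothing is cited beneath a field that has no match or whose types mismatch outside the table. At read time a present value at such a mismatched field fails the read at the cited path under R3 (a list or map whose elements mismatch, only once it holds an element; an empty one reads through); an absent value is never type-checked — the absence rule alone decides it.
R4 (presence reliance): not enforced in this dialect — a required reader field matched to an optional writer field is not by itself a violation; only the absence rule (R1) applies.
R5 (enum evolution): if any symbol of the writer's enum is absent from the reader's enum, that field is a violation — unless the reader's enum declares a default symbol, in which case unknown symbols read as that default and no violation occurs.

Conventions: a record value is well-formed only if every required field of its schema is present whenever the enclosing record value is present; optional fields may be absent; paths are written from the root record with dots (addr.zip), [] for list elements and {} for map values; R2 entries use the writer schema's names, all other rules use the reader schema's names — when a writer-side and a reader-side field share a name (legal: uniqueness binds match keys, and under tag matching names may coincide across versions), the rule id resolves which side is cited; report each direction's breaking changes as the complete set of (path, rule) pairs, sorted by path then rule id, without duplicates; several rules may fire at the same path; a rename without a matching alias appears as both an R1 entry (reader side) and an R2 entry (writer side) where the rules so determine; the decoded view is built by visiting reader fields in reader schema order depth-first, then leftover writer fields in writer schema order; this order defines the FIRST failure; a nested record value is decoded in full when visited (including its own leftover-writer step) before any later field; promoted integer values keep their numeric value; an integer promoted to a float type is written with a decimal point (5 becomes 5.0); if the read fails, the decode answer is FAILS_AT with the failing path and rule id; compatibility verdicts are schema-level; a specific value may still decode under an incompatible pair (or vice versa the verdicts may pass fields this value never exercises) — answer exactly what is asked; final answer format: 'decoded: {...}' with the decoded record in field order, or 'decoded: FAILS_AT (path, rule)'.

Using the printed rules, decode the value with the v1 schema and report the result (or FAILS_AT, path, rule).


decoded: {"role": null, "extras": null, "archived": null, "signature": null}

each type pair in Shipment: writer, then reader
decode walk for Shipment under reader schema v1:
  role := null (not supplied -> null)
  extras := null (not supplied -> null)
  archived := null (not supplied -> null)
  signature := null (not supplied -> null)
  => decoded: {"role": null, "extras": null, "archived": null, "signature": null}
ruling out the remaining Shipment differences:
  field signature in record Shipment: type bytes changed to float64 -> schema-level compatibility only; this Shipment value's decode is unchanged
  field archived in record Shipment: type bool changed to float64 -> schema-level compatibility only; this Shipment value's decode is unchanged
  removed field role from record Shipment -> schema-level compatibility only; this Shipment value's decode is unchanged
  removed field extras from record Shipment (its key "extras" joins the reserved list) -> schema-level compatibility only; this Shipment value's decode is unchanged


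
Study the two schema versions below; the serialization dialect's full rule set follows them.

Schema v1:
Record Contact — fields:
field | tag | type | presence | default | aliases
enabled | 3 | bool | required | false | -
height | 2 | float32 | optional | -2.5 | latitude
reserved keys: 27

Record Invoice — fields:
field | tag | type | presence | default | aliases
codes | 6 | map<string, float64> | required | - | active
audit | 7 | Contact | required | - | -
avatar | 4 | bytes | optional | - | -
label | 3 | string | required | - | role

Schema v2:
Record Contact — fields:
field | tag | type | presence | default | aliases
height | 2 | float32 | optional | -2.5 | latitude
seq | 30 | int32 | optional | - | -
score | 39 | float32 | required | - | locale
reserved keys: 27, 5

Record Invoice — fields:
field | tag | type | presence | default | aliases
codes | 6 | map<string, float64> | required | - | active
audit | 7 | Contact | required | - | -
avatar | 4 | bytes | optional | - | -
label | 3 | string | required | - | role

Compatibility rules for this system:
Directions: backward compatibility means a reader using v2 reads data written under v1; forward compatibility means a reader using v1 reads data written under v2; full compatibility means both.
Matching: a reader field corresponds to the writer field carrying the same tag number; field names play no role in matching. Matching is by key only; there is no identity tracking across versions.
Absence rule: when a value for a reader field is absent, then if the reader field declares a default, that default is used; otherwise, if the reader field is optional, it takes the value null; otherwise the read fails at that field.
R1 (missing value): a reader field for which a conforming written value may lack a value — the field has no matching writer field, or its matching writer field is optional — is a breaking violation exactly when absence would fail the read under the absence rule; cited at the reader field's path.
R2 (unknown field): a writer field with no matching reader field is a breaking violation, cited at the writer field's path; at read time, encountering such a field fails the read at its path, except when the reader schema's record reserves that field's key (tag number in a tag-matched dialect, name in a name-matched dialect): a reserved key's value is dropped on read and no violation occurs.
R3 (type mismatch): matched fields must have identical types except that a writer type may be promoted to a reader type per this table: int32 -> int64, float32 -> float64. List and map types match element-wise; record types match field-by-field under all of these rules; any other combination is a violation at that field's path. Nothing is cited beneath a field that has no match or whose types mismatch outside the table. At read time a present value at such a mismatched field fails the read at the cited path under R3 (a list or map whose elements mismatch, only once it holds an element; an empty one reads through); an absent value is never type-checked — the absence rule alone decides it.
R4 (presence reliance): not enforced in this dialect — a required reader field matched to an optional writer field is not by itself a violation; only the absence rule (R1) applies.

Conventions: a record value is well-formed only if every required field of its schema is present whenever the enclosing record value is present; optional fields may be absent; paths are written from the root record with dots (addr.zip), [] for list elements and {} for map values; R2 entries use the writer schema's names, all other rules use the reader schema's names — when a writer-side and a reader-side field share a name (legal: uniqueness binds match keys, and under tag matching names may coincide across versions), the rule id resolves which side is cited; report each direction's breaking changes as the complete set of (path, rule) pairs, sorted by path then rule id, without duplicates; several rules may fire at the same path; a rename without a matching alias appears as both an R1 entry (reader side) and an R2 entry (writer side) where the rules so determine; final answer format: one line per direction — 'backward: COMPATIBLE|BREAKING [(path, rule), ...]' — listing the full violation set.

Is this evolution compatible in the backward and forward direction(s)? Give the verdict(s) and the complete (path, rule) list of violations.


arrows below run writer -> reader for Invoice
backward for Invoice (reader v2, writer v1):
  codes: paired with writer codes (map<string, float64> -> map<string, float64>; writer required)
  audit: paired with writer audit (Contact -> Contact; writer required)
  avatar: paired with writer avatar (bytes -> bytes; writer optional)
  label: paired with writer label (string -> string; writer required)
  audit.height: paired with writer audit.height (float32 -> float32; writer optional)
  audit.seq: no writer-side match
  audit.score: no writer-side match
  writer audit.enabled: unknown to reader
  R2 fires at audit.enabled
  R1 fires at audit.score
  => backward verdict for Invoice: BREAKING, 2 violation(s)
forward for Invoice (reader v1, writer v2):
  codes: paired with writer codes (map<string, float64> -> map<string, float64>; writer required)
  audit: paired with writer audit (Contact -> Contact; writer required)
  avatar: paired with writer avatar (bytes -> bytes; writer optional)
  label: paired with writer label (string -> string; writer required)
  audit.enabled: no writer-side match
  audit.height: paired with writer audit.height (float32 -> float32; writer optional)
  writer audit.seq: unknown to reader
  writer audit.score: unknown to reader
  R2 fires at audit.score
  R2 fires at audit.seq
  => forward verdict for Invoice: BREAKING, 2 violation(s)

backward: BREAKING [(audit.enabled, R2), (audit.score, R1)]; forward: BREAKING [(audit.score, R2), (audit.seq, R2)]


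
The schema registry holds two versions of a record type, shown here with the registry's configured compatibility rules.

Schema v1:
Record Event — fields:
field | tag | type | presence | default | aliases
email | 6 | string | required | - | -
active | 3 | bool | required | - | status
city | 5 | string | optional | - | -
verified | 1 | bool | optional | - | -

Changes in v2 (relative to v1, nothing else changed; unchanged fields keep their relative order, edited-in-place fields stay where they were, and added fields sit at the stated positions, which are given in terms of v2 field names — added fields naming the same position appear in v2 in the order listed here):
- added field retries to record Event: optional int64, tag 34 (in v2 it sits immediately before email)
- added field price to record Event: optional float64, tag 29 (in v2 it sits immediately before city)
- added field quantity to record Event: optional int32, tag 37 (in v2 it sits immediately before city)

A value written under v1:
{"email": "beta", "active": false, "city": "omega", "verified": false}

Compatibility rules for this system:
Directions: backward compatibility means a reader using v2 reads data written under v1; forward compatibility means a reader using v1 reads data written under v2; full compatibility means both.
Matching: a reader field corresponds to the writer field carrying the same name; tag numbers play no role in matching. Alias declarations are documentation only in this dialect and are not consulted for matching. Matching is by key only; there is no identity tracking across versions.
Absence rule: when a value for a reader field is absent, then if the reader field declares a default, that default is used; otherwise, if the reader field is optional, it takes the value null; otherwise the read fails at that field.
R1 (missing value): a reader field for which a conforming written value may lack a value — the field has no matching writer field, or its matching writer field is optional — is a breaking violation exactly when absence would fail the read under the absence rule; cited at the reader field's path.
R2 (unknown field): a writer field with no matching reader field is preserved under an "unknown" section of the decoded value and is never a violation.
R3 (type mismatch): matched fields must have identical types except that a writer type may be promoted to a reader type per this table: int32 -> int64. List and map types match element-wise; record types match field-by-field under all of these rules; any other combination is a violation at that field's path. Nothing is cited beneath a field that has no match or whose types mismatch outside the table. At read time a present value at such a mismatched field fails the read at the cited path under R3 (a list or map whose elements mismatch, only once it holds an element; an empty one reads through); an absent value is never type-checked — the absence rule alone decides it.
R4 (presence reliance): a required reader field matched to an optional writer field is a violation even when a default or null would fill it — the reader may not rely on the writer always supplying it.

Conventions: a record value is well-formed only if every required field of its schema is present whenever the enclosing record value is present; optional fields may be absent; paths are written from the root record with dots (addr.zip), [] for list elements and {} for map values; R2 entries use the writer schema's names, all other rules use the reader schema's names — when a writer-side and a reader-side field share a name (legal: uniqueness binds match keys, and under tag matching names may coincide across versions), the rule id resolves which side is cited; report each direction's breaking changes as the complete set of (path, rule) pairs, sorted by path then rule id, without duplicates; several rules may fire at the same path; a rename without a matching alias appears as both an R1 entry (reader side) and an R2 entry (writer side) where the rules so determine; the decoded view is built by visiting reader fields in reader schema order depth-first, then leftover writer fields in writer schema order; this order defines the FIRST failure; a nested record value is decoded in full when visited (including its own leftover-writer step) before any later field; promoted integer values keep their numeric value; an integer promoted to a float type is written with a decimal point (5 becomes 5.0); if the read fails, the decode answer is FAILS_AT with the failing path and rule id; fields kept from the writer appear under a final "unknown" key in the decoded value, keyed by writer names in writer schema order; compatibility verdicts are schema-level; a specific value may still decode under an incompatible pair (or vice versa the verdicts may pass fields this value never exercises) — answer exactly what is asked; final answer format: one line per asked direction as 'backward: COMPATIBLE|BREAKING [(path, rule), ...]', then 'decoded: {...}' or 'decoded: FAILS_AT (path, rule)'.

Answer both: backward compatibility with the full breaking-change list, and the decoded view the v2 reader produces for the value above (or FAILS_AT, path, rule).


the writer's type comes first in each Event pair
backward for Event (reader v2, writer v1):
  retries: no writer match
  email: string -> string, writer required; from email
  active: bool -> bool, writer required; from active
  price: no writer match
  quantity: no writer match
  city: string -> string, writer optional; from city
  verified: bool -> bool, writer optional; from verified
  => backward: COMPATIBLE
decode walk for Event under reader schema v2:
  retries := null (absent, optional -> null)
  email := "beta"
  active := false
  price := null (absent, optional -> null)
  quantity := null (absent, optional -> null)
  city := "omega"
  verified := false
  => decoded: {"retries": null, "email": "beta", "active": false, "price": null, "quantity": null, "city": "omega", "verified": false}

backward: COMPATIBLE []; decoded: {"retries": null, "email": "beta", "active": false, "price": null, "quantity": null, "city": "omega", "verified": false}


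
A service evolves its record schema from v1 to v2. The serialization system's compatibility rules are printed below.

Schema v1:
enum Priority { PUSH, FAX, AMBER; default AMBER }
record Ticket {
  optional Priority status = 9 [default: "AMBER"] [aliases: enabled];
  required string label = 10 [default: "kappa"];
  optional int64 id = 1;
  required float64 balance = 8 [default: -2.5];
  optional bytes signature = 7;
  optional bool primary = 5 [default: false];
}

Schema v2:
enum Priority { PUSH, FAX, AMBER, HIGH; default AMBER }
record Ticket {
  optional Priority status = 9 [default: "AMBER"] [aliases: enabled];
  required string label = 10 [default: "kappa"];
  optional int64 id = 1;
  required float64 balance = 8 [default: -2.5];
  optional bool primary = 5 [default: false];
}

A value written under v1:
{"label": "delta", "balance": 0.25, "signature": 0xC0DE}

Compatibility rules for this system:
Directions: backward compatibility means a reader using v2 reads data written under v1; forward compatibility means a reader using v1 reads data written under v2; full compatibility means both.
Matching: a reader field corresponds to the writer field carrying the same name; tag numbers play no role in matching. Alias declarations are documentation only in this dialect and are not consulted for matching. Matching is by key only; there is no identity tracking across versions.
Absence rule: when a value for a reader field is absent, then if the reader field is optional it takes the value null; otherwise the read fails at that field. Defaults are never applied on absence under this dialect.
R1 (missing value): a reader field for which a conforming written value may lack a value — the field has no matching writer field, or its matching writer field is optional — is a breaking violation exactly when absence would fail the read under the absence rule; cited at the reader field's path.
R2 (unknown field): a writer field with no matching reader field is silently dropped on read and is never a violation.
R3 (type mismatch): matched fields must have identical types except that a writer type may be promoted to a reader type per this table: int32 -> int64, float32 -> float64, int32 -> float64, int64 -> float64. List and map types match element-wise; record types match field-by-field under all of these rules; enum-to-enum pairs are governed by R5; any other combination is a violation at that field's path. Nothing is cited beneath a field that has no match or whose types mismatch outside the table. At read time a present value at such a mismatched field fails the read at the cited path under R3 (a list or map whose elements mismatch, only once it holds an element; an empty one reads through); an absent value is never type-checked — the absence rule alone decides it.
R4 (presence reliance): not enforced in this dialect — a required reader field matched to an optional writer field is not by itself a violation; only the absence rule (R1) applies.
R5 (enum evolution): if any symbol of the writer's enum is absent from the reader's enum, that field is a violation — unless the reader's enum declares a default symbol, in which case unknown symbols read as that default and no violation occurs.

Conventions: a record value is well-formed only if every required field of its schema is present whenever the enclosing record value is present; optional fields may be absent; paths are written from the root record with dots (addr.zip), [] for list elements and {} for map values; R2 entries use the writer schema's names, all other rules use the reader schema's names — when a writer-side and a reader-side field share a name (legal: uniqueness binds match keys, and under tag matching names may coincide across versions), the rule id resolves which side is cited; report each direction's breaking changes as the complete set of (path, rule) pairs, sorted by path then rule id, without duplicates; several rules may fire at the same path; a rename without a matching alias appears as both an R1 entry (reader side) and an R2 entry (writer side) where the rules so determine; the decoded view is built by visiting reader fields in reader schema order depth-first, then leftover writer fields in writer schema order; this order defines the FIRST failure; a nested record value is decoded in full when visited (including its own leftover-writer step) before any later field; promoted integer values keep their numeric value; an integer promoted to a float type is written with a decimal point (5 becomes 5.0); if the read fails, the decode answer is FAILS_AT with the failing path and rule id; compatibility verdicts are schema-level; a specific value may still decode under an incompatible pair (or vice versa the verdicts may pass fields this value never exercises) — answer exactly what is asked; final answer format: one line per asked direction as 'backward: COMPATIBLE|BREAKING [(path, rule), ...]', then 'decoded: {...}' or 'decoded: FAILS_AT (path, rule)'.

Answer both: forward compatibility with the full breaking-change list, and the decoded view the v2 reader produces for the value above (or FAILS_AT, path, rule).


in Ticket below, arrows point writer -> reader
forward pass over Ticket, reader schema v1, writer schema v2:
  status: paired with writer status (Priority -> Priority; writer optional)
  label: paired with writer label (string -> string; writer required)
  id: paired with writer id (int64 -> int64; writer optional)
  balance: paired with writer balance (float64 -> float64; writer required)
  signature: no writer-side match
  primary: paired with writer primary (bool -> bool; writer optional)
  => forward verdict for Ticket: COMPATIBLE, no violations
decode (reader v2):
  status := null (not supplied -> null)
  label := "delta"
  id := null (not supplied -> null)
  balance := 0.25
  primary := null (not supplied -> null)
  writer signature: unmatched, discarded
  => decoded: {"status": null, "label": "delta", "id": null, "balance": 0.25, "primary": null}
checking off the Ticket differences that do not matter here:
  enum Priority (field status in record Ticket): symbol HIGH added -> fires no rule on Ticket, leaving the asked answer as it is

forward: COMPATIBLE []; decoded: {"status": null, "label": "delta", "id": null, "balance": 0.25, "primary": null}


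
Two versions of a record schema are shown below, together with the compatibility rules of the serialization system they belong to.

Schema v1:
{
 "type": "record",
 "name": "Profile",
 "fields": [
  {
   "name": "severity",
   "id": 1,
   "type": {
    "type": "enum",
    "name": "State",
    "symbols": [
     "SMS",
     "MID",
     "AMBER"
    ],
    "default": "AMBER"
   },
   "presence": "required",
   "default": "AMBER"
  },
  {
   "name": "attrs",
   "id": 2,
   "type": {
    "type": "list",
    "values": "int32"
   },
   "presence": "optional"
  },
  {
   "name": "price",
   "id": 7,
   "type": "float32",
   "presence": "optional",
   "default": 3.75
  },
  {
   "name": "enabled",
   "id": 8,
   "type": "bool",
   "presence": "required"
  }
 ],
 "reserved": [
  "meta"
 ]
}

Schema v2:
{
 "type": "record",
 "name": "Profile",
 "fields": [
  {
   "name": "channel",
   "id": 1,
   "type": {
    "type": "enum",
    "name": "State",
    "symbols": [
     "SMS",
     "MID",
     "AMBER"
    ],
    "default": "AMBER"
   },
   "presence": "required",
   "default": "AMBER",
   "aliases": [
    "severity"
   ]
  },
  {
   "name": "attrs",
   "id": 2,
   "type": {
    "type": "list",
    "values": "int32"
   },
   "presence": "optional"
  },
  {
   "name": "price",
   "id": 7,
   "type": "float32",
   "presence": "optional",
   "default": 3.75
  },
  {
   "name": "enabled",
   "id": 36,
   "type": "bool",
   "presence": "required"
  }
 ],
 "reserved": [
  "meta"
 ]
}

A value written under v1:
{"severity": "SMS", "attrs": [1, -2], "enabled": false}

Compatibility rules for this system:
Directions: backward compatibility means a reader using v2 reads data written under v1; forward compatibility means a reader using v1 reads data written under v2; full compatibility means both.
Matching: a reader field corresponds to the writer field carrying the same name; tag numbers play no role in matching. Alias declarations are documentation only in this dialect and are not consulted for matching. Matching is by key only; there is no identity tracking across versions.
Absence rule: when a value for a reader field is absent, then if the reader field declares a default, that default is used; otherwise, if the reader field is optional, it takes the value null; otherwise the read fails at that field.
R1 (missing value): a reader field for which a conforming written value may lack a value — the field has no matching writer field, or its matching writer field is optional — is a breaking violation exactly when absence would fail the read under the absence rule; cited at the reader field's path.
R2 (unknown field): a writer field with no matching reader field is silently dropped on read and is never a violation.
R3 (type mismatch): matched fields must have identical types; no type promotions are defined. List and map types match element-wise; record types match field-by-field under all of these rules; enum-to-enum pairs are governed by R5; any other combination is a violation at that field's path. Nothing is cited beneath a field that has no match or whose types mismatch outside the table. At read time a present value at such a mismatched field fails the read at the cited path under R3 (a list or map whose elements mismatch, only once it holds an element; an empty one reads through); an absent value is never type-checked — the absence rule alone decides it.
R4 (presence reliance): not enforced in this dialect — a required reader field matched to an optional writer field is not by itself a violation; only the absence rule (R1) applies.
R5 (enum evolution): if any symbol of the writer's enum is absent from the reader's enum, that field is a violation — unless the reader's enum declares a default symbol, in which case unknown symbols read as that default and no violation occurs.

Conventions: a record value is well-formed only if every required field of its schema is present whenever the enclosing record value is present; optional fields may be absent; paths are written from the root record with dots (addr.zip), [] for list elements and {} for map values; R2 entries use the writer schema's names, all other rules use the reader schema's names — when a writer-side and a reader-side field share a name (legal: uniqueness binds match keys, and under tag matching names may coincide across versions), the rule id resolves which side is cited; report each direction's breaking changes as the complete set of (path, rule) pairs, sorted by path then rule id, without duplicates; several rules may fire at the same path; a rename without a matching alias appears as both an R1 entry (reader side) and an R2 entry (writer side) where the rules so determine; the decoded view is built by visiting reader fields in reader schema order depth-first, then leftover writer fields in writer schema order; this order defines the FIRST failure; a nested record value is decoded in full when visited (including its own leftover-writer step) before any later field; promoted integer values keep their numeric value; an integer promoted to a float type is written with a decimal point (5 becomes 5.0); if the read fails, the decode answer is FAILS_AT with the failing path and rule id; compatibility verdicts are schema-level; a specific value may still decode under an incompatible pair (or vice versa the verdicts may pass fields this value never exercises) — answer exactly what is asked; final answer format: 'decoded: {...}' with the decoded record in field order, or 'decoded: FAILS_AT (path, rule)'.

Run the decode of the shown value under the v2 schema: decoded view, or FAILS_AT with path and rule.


decoded: {"channel": "AMBER", "attrs": [1, -2], "price": 3.75, "enabled": false}

each type pair in Profile: writer, then reader
decode walk for Profile under reader schema v2:
  channel := "AMBER" (absent -> default)
  attrs := [1, -2]
  price := 3.75 (absent -> default)
  enabled := false
  writer severity: unknown -> dropped
  => decoded: {"channel": "AMBER", "attrs": [1, -2], "price": 3.75, "enabled": false}
checking off the Profile differences that do not matter here:
  field enabled in record Profile: tag 8 changed to 36 -> fires no rule on Profile under this dialect and leaves the result unchanged


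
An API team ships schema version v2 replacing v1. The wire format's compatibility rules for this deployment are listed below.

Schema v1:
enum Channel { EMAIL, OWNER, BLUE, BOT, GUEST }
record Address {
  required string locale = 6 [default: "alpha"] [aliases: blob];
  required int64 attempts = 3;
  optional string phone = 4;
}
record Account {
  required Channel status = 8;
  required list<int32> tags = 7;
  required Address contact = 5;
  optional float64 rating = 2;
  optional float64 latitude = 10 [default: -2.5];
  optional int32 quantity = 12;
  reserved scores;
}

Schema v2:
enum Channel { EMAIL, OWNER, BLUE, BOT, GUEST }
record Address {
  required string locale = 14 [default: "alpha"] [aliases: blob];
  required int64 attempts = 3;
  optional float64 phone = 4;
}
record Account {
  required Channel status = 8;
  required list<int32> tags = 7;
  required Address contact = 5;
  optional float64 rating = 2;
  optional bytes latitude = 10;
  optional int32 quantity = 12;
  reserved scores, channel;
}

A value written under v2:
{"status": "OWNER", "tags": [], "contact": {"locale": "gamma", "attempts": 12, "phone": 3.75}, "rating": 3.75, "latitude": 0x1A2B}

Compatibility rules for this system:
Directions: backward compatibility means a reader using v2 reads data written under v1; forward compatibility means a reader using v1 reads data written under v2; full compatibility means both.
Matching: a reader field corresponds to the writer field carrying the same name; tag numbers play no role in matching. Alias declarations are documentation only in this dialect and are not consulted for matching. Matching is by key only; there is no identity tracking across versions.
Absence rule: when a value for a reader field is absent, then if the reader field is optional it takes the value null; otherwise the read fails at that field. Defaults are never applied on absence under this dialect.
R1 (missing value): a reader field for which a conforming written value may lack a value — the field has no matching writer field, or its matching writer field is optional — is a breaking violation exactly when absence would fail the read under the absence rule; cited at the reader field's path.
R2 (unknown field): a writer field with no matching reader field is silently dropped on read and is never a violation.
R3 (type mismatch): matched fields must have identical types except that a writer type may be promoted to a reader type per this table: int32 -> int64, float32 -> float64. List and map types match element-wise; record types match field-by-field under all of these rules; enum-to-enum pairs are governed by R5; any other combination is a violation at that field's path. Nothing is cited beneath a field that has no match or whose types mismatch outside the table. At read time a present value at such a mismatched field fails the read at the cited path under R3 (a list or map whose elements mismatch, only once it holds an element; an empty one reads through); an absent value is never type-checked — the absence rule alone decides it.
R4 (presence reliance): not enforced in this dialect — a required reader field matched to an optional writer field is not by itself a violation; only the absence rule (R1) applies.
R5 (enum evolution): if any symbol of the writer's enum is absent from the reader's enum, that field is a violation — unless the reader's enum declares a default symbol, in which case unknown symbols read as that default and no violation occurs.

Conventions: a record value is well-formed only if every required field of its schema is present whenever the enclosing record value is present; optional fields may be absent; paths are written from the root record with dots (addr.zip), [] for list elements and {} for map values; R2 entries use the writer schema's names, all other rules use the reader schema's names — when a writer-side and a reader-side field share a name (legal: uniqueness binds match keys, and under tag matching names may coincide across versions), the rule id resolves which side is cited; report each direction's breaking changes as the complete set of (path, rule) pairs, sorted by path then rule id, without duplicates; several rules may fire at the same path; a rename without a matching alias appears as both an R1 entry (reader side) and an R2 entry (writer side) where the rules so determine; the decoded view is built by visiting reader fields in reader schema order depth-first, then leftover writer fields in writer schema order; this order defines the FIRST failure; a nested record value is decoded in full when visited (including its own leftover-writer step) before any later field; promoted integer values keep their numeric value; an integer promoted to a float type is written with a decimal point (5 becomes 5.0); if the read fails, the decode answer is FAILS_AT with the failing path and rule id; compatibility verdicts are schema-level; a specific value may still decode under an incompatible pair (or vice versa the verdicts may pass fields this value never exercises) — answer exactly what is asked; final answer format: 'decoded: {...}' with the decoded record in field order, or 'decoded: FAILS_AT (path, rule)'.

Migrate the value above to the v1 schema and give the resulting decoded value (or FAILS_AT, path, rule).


decoded: FAILS_AT (contact.phone, R3)

the writer's type comes first in each Account pair
decoding the Account value with the v1 reader:
  status := "OWNER"
  tags := []
  contact.locale := "gamma"
  contact.attempts := 12
  read fails at contact.phone under R3
  => FAILS_AT (contact.phone, R3)
the other Account changes do not affect what is asked:
  field latitude in record Account: type float64 changed to bytes (its default is dropped) -> matters for Account compatibility verdicts, not for this value's decode
  field locale in record Address: tag 6 changed to 14 -> no rule fires on it and the decoded Account view is identical with or without it
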